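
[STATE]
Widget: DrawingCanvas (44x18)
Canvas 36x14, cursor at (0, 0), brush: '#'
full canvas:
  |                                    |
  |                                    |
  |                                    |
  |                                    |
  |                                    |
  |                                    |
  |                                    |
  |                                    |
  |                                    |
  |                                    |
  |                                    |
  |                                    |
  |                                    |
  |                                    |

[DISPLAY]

+                                           
                                            
                                            
                                            
                                            
                                            
                                            
                                            
                                            
                                            
                                            
                                            
                                            
                                            
                                            
                                            
                                            
                                            


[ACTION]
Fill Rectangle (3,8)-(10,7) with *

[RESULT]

+                                           
                                            
                                            
       **                                   
       **                                   
       **                                   
       **                                   
       **                                   
       **                                   
       **                                   
       **                                   
                                            
                                            
                                            
                                            
                                            
                                            
                                            


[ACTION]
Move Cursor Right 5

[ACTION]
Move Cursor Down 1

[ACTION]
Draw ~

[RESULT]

                                            
     ~                                      
                                            
       **                                   
       **                                   
       **                                   
       **                                   
       **                                   
       **                                   
       **                                   
       **                                   
                                            
                                            
                                            
                                            
                                            
                                            
                                            


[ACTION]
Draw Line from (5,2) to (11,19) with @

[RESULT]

                                            
     ~                                      
                                            
       **                                   
       **                                   
  @@   **                                   
    @@@**                                   
       @@@                                  
       ** @@                                
       **   @@@                             
       **      @@@                          
                  @@                        
                                            
                                            
                                            
                                            
                                            
                                            


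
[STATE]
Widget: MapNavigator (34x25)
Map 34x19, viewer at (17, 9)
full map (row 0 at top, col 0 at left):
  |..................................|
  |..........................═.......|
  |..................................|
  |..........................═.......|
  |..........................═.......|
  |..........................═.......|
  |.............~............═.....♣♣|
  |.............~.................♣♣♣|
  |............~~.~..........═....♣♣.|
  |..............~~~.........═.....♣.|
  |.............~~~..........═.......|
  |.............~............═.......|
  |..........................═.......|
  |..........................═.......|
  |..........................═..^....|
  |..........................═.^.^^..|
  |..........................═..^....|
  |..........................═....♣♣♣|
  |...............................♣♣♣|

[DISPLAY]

                                  
                                  
                                  
..................................
..........................═.......
..................................
..........................═.......
..........................═.......
..........................═.......
.............~............═.....♣♣
.............~.................♣♣♣
............~~.~..........═....♣♣.
..............~~~@........═.....♣.
.............~~~..........═.......
.............~............═.......
..........................═.......
..........................═.......
..........................═..^....
..........................═.^.^^..
..........................═..^....
..........................═....♣♣♣
...............................♣♣♣
                                  
                                  
                                  


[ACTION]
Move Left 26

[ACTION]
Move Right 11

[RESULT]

                                  
                                  
                                  
      ............................
      ..........................═.
      ............................
      ..........................═.
      ..........................═.
      ..........................═.
      .............~............═.
      .............~..............
      ............~~.~..........═.
      ...........@..~~~.........═.
      .............~~~..........═.
      .............~............═.
      ..........................═.
      ..........................═.
      ..........................═.
      ..........................═.
      ..........................═.
      ..........................═.
      ............................
                                  
                                  
                                  


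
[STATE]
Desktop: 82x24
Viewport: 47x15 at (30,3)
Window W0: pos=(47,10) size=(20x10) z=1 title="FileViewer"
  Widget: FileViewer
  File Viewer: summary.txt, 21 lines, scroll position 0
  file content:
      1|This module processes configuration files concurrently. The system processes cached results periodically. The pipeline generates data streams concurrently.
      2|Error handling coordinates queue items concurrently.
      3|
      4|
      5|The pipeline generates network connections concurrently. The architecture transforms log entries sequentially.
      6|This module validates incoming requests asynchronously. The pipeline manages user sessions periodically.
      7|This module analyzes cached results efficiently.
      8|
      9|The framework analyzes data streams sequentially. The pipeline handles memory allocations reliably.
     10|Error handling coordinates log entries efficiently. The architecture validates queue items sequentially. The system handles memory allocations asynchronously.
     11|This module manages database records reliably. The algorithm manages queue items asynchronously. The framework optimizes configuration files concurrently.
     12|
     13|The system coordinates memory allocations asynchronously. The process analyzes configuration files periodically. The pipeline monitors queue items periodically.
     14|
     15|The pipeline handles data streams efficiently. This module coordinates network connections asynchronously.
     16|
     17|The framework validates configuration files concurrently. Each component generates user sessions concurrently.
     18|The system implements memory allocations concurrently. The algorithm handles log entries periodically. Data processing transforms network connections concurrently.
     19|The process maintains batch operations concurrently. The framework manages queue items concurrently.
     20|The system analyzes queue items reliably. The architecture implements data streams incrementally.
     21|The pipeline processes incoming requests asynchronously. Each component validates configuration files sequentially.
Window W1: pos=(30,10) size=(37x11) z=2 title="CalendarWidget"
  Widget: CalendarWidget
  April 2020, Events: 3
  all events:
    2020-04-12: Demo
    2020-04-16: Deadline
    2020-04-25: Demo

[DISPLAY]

                                               
                                               
                                               
                                               
                                               
                                               
                                               
┏━━━━━━━━━━━━━━━━━━━━━━━━━━━━━━━━━━━┓          
┃ CalendarWidget                    ┃          
┠───────────────────────────────────┨          
┃             April 2020            ┃          
┃Mo Tu We Th Fr Sa Su               ┃          
┃       1  2  3  4  5               ┃          
┃ 6  7  8  9 10 11 12*              ┃          
┃13 14 15 16* 17 18 19              ┃          


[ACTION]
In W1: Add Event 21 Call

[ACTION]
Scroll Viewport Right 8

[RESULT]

                                               
                                               
                                               
                                               
                                               
                                               
                                               
━━━━━━━━━━━━━━━━━━━━━━━━━━━━━━━┓               
endarWidget                    ┃               
───────────────────────────────┨               
         April 2020            ┃               
u We Th Fr Sa Su               ┃               
   1  2  3  4  5               ┃               
7  8  9 10 11 12*              ┃               
4 15 16* 17 18 19              ┃               


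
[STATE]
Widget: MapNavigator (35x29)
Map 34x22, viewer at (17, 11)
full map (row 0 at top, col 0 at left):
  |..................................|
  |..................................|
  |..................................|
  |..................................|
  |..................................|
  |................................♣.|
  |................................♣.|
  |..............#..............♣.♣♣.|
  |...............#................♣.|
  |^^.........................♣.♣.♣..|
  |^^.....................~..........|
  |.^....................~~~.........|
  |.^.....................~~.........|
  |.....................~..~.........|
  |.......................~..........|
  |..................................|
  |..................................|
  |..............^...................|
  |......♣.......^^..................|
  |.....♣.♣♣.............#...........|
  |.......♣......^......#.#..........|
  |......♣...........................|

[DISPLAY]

                                   
                                   
                                   
.................................. 
.................................. 
.................................. 
.................................. 
.................................. 
................................♣. 
................................♣. 
..............#..............♣.♣♣. 
...............#................♣. 
^^.........................♣.♣.♣.. 
^^.....................~.......... 
.^...............@....~~~......... 
.^.....................~~......... 
.....................~..~......... 
.......................~.......... 
.................................. 
.................................. 
..............^................... 
......♣.......^^.................. 
.....♣.♣♣.............#........... 
.......♣......^......#.#.......... 
......♣........................... 
                                   
                                   
                                   
                                   


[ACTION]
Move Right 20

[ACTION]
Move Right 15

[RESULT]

                                   
                                   
                                   
..................                 
..................                 
..................                 
..................                 
..................                 
................♣.                 
................♣.                 
.............♣.♣♣.                 
................♣.                 
...........♣.♣.♣..                 
.......~..........                 
......~~~........@                 
.......~~.........                 
.....~..~.........                 
.......~..........                 
..................                 
..................                 
..................                 
..................                 
......#...........                 
.....#.#..........                 
..................                 
                                   
                                   
                                   
                                   


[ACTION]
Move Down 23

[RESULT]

.............♣.♣♣.                 
................♣.                 
...........♣.♣.♣..                 
.......~..........                 
......~~~.........                 
.......~~.........                 
.....~..~.........                 
.......~..........                 
..................                 
..................                 
..................                 
..................                 
......#...........                 
.....#.#..........                 
.................@                 
                                   
                                   
                                   
                                   
                                   
                                   
                                   
                                   
                                   
                                   
                                   
                                   
                                   
                                   


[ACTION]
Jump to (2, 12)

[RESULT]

                                   
                                   
               ....................
               ....................
               ....................
               ....................
               ....................
               ....................
               ....................
               ..............#.....
               ...............#....
               ^^..................
               ^^..................
               .^..................
               .^@.................
               ....................
               ....................
               ....................
               ....................
               ..............^.....
               ......♣.......^^....
               .....♣.♣♣...........
               .......♣......^.....
               ......♣.............
                                   
                                   
                                   
                                   
                                   


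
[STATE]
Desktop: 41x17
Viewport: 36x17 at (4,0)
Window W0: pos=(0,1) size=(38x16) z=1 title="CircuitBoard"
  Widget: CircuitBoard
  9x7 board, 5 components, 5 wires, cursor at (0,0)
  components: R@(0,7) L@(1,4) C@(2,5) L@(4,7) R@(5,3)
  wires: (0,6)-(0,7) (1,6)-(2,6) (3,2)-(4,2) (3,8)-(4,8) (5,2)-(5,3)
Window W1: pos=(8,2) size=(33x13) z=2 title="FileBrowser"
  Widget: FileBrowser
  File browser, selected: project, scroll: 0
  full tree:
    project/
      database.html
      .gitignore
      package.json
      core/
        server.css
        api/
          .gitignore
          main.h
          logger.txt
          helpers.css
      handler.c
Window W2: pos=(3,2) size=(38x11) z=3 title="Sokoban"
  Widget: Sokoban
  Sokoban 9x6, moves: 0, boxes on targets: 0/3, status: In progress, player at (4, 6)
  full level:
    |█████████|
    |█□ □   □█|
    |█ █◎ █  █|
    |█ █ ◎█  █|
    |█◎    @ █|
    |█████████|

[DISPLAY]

                                    
━━━━━━━━━━━━━━━━━━━━━━━━━━━━━━━━━┓  
━━━━━━━━━━━━━━━━━━━━━━━━━━━━━━━━━━━━
 Sokoban                            
────────────────────────────────────
█████████                           
█□ □   □█                           
█ █◎ █  █                           
█ █ ◎█  █                           
█◎    @ █                           
█████████                           
Moves: 0  0/3                       
━━━━━━━━━━━━━━━━━━━━━━━━━━━━━━━━━━━━
    ┃                               
    ┗━━━━━━━━━━━━━━━━━━━━━━━━━━━━━━━
         · ─ R                   ┃  
━━━━━━━━━━━━━━━━━━━━━━━━━━━━━━━━━┛  


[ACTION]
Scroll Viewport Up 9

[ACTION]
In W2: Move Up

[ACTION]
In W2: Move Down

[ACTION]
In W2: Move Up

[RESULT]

                                    
━━━━━━━━━━━━━━━━━━━━━━━━━━━━━━━━━┓  
━━━━━━━━━━━━━━━━━━━━━━━━━━━━━━━━━━━━
 Sokoban                            
────────────────────────────────────
█████████                           
█□ □   □█                           
█ █◎ █  █                           
█ █ ◎█@ █                           
█◎      █                           
█████████                           
Moves: 3  0/3                       
━━━━━━━━━━━━━━━━━━━━━━━━━━━━━━━━━━━━
    ┃                               
    ┗━━━━━━━━━━━━━━━━━━━━━━━━━━━━━━━
         · ─ R                   ┃  
━━━━━━━━━━━━━━━━━━━━━━━━━━━━━━━━━┛  


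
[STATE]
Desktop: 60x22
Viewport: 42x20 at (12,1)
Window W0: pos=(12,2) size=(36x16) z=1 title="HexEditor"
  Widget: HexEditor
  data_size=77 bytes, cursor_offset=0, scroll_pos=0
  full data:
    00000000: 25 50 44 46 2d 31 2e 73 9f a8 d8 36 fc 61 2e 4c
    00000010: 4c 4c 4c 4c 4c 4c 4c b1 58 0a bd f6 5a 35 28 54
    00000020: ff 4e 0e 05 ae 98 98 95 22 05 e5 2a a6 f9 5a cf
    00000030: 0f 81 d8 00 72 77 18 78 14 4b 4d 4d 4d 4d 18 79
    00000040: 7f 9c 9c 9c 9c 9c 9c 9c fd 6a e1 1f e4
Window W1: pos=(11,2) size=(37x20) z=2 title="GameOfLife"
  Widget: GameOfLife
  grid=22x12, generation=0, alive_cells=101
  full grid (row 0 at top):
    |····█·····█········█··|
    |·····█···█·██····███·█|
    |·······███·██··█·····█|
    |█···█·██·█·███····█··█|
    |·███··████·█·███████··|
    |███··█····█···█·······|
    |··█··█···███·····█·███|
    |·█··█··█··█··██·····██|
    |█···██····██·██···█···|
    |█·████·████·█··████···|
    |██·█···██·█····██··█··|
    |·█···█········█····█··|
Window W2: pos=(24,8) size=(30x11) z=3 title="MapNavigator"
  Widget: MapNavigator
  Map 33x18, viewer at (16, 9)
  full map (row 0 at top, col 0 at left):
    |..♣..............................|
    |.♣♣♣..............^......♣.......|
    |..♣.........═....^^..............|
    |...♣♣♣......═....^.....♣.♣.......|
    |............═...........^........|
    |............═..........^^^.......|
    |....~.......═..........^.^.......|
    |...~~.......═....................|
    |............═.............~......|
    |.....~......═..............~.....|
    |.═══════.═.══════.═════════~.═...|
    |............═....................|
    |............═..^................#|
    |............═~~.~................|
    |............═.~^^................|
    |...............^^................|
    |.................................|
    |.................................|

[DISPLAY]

                                          
━━━━━━━━━━━━━━━━━━━━━━━━━━━━━━━━━━━┓      
 GameOfLife                        ┃      
───────────────────────────────────┨      
Gen: 0                             ┃      
····█·····█········█··             ┃      
·····█···█·██····███·█             ┃      
·······███·█┏━━━━━━━━━━━━━━━━━━━━━━━━━━━━┓
█···█·██·█·█┃ MapNavigator               ┃
·███··████·█┠────────────────────────────┨
███··█····█·┃..~.......═..........^.^....┃
··█··█···███┃.~~.......═.................┃
·█··█··█··█·┃..........═.............~...┃
█···██····██┃...~......═...@..........~..┃
█·████·████·┃══════.═.══════.═════════~.═┃
██·█···██·█·┃..........═.................┃
·█···█······┃..........═..^..............┃
            ┗━━━━━━━━━━━━━━━━━━━━━━━━━━━━┛
                                   ┃      
                                   ┃      


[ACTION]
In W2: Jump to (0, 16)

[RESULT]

                                          
━━━━━━━━━━━━━━━━━━━━━━━━━━━━━━━━━━━┓      
 GameOfLife                        ┃      
───────────────────────────────────┨      
Gen: 0                             ┃      
····█·····█········█··             ┃      
·····█···█·██····███·█             ┃      
·······███·█┏━━━━━━━━━━━━━━━━━━━━━━━━━━━━┓
█···█·██·█·█┃ MapNavigator               ┃
·███··████·█┠────────────────────────────┨
███··█····█·┃              ............═~┃
··█··█···███┃              ............═.┃
·█··█··█··█·┃              ..............┃
█···██····██┃              @.............┃
█·████·████·┃              ..............┃
██·█···██·█·┃                            ┃
·█···█······┃                            ┃
            ┗━━━━━━━━━━━━━━━━━━━━━━━━━━━━┛
                                   ┃      
                                   ┃      


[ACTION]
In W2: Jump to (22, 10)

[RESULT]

                                          
━━━━━━━━━━━━━━━━━━━━━━━━━━━━━━━━━━━┓      
 GameOfLife                        ┃      
───────────────────────────────────┨      
Gen: 0                             ┃      
····█·····█········█··             ┃      
·····█···█·██····███·█             ┃      
·······███·█┏━━━━━━━━━━━━━━━━━━━━━━━━━━━━┓
█···█·██·█·█┃ MapNavigator               ┃
·███··████·█┠────────────────────────────┨
███··█····█·┃....═....................   ┃
··█··█···███┃....═.............~......   ┃
·█··█··█··█·┃....═..............~.....   ┃
█···██····██┃.═.══════.════@════~.═...   ┃
█·████·████·┃....═....................   ┃
██·█···██·█·┃....═..^................#   ┃
·█···█······┃....═~~.~................   ┃
            ┗━━━━━━━━━━━━━━━━━━━━━━━━━━━━┛
                                   ┃      
                                   ┃      


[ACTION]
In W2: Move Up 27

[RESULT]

                                          
━━━━━━━━━━━━━━━━━━━━━━━━━━━━━━━━━━━┓      
 GameOfLife                        ┃      
───────────────────────────────────┨      
Gen: 0                             ┃      
····█·····█········█··             ┃      
·····█···█·██····███·█             ┃      
·······███·█┏━━━━━━━━━━━━━━━━━━━━━━━━━━━━┓
█···█·██·█·█┃ MapNavigator               ┃
·███··████·█┠────────────────────────────┨
███··█····█·┃                            ┃
··█··█···███┃                            ┃
·█··█··█··█·┃                            ┃
█···██····██┃..............@..........   ┃
█·████·████·┃..........^......♣.......   ┃
██·█···██·█·┃....═....^^..............   ┃
·█···█······┃....═....^.....♣.♣.......   ┃
            ┗━━━━━━━━━━━━━━━━━━━━━━━━━━━━┛
                                   ┃      
                                   ┃      


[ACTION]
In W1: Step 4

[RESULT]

                                          
━━━━━━━━━━━━━━━━━━━━━━━━━━━━━━━━━━━┓      
 GameOfLife                        ┃      
───────────────────────────────────┨      
Gen: 4                             ┃      
·········█·█······██··             ┃      
·······█···█······██··             ┃      
·██·█·█···█·┏━━━━━━━━━━━━━━━━━━━━━━━━━━━━┓
·█····█·██·█┃ MapNavigator               ┃
█····████·██┠────────────────────────────┨
█·██·█······┃                            ┃
█·██·······█┃                            ┃
█·██·█··█···┃                            ┃
█·█·██······┃..............@..........   ┃
█···█·██····┃..........^......♣.......   ┃
█······█····┃....═....^^..............   ┃
████········┃....═....^.....♣.♣.......   ┃
            ┗━━━━━━━━━━━━━━━━━━━━━━━━━━━━┛
                                   ┃      
                                   ┃      


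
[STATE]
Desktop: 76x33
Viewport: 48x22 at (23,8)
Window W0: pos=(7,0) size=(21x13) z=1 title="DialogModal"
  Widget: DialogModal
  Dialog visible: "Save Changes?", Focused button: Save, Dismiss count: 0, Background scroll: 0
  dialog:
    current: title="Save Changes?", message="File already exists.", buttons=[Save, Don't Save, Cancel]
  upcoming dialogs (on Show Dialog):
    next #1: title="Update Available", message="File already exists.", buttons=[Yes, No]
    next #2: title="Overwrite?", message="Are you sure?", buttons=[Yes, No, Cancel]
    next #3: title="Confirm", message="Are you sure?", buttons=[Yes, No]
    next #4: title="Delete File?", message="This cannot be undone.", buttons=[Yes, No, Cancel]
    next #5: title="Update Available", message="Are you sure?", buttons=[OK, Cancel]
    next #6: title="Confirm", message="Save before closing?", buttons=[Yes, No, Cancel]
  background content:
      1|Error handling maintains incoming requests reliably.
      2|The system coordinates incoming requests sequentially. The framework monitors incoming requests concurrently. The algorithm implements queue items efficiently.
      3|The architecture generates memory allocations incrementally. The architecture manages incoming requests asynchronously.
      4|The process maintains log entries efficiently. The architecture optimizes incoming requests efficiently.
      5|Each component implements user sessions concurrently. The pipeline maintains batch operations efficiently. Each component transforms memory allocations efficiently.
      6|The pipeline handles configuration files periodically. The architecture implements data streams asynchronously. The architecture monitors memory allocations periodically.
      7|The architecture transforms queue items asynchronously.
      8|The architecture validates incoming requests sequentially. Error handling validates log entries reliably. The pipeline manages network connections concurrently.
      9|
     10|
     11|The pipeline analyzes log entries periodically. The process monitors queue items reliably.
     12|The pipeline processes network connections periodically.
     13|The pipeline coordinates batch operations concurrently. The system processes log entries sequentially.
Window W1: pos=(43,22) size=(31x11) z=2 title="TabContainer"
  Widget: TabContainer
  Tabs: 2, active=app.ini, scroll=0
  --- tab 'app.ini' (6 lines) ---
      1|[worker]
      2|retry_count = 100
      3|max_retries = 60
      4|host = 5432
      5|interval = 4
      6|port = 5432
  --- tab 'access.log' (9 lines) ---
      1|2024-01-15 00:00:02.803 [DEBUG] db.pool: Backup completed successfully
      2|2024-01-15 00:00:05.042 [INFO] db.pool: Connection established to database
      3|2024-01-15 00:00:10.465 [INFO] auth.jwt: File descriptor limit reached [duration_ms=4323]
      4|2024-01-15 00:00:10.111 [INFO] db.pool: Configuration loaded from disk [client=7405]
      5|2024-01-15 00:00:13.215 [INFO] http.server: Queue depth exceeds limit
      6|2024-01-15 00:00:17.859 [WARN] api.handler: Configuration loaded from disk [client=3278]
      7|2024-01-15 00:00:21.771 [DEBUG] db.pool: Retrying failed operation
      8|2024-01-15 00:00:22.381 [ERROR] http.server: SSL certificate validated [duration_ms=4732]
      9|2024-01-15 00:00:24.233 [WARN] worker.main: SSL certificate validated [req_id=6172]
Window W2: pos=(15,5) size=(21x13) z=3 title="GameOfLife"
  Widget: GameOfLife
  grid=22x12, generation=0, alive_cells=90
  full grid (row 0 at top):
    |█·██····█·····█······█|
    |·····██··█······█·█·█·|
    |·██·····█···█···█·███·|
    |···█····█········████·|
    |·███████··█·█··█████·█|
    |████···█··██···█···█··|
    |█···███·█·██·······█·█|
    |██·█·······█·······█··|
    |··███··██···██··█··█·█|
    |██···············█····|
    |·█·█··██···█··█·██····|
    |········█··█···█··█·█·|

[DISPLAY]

            ┃                                   
█···█···█·██┃                                   
█········███┃                                   
··█·█··█████┃                                   
··██···█···█┃                                   
█·██·······█┃                                   
···█·······█┃                                   
█···██··█··█┃                                   
·········█··┃                                   
━━━━━━━━━━━━┛                                   
                                                
                                                
                                                
                                                
                    ┏━━━━━━━━━━━━━━━━━━━━━━━━━━━
                    ┃ TabContainer              
                    ┠───────────────────────────
                    ┃[app.ini]│ access.log      
                    ┃───────────────────────────
                    ┃[worker]                   
                    ┃retry_count = 100          
                    ┃max_retries = 60           


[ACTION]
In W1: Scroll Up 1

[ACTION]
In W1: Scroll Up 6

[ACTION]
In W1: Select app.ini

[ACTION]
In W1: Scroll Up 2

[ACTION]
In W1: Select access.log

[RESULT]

            ┃                                   
█···█···█·██┃                                   
█········███┃                                   
··█·█··█████┃                                   
··██···█···█┃                                   
█·██·······█┃                                   
···█·······█┃                                   
█···██··█··█┃                                   
·········█··┃                                   
━━━━━━━━━━━━┛                                   
                                                
                                                
                                                
                                                
                    ┏━━━━━━━━━━━━━━━━━━━━━━━━━━━
                    ┃ TabContainer              
                    ┠───────────────────────────
                    ┃ app.ini │[access.log]     
                    ┃───────────────────────────
                    ┃2024-01-15 00:00:02.803 [DE
                    ┃2024-01-15 00:00:05.042 [IN
                    ┃2024-01-15 00:00:10.465 [IN


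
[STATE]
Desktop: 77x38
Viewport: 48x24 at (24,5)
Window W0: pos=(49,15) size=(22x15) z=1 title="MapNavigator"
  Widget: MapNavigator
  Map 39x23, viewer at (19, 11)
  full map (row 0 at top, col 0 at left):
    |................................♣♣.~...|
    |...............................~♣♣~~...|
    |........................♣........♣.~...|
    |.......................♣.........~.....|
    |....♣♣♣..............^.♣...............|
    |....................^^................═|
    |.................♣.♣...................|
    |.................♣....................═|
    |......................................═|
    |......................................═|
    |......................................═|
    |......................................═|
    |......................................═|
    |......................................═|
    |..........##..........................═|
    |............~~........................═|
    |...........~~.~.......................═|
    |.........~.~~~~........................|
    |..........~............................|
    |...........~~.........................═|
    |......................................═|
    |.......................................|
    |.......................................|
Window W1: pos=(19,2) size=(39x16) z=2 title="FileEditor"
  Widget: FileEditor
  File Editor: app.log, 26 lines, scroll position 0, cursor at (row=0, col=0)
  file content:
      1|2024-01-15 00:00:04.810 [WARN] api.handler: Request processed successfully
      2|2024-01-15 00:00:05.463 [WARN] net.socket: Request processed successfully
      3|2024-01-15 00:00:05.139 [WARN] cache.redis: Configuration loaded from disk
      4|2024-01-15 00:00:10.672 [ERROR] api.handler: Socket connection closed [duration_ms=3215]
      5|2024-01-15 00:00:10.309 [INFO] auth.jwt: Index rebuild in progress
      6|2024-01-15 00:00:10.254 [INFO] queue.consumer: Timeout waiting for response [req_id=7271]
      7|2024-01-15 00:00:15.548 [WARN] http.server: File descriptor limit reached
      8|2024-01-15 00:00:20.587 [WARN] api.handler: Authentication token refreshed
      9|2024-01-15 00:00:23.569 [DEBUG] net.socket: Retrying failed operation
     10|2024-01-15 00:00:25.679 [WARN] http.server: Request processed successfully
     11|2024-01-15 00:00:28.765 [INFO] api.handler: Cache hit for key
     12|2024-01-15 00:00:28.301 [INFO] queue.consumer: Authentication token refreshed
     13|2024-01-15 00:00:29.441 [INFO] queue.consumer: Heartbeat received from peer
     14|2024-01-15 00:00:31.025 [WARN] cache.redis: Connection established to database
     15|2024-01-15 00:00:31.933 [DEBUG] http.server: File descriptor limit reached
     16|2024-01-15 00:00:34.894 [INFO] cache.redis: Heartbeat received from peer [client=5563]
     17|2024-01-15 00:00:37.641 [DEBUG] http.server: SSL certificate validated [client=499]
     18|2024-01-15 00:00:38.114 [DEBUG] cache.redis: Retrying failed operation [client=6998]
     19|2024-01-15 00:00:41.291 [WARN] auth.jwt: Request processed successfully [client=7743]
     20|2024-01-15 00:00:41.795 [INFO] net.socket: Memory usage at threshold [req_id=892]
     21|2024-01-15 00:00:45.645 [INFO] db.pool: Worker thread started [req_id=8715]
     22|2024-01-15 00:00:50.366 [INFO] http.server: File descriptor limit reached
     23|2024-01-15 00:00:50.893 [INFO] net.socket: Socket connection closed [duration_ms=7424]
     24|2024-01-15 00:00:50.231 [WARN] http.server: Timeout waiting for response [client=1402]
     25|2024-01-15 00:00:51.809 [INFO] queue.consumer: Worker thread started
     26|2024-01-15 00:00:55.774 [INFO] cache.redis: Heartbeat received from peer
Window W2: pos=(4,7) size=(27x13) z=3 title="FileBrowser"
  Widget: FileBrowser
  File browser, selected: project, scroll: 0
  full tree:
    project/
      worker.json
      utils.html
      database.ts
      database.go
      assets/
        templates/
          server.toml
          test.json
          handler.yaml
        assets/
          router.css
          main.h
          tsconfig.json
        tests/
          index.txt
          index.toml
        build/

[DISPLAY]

-01-15 00:00:04.810 [WARN] api.h▲┃              
-01-15 00:00:05.463 [WARN] net.s█┃              
━━━━━━┓00:00:05.139 [WARN] cache░┃              
      ┃00:00:10.672 [ERROR] api.░┃              
──────┨00:00:10.309 [INFO] auth.░┃              
      ┃00:00:10.254 [INFO] queue░┃              
      ┃00:00:15.548 [WARN] http.░┃              
      ┃00:00:20.587 [WARN] api.h░┃              
      ┃00:00:23.569 [DEBUG] net.░┃              
      ┃00:00:25.679 [WARN] http.░┃              
      ┃00:00:28.765 [INFO] api.h░┃━━━━━━━━━━━━┓ 
      ┃00:00:28.301 [INFO] queue▼┃gator       ┃ 
      ┃━━━━━━━━━━━━━━━━━━━━━━━━━━┛────────────┨ 
      ┃                  ┃........♣.♣.........┃ 
━━━━━━┛                  ┃........♣...........┃ 
                         ┃....................┃ 
                         ┃....................┃ 
                         ┃....................┃ 
                         ┃..........@.........┃ 
                         ┃....................┃ 
                         ┃....................┃ 
                         ┃.##.................┃ 
                         ┃...~~...............┃ 
                         ┃..~~.~..............┃ 


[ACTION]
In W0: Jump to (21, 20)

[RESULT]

-01-15 00:00:04.810 [WARN] api.h▲┃              
-01-15 00:00:05.463 [WARN] net.s█┃              
━━━━━━┓00:00:05.139 [WARN] cache░┃              
      ┃00:00:10.672 [ERROR] api.░┃              
──────┨00:00:10.309 [INFO] auth.░┃              
      ┃00:00:10.254 [INFO] queue░┃              
      ┃00:00:15.548 [WARN] http.░┃              
      ┃00:00:20.587 [WARN] api.h░┃              
      ┃00:00:23.569 [DEBUG] net.░┃              
      ┃00:00:25.679 [WARN] http.░┃              
      ┃00:00:28.765 [INFO] api.h░┃━━━━━━━━━━━━┓ 
      ┃00:00:28.301 [INFO] queue▼┃gator       ┃ 
      ┃━━━━━━━━━━━━━━━━━━━━━━━━━━┛────────────┨ 
      ┃                  ┃.~~.................┃ 
━━━━━━┛                  ┃~~.~................┃ 
                         ┃~~~~................┃ 
                         ┃....................┃ 
                         ┃~~..................┃ 
                         ┃..........@.........┃ 
                         ┃....................┃ 
                         ┃....................┃ 
                         ┃                    ┃ 
                         ┃                    ┃ 
                         ┃                    ┃ 


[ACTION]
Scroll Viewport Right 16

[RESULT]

5 00:00:04.810 [WARN] api.h▲┃                   
5 00:00:05.463 [WARN] net.s█┃                   
━┓00:00:05.139 [WARN] cache░┃                   
 ┃00:00:10.672 [ERROR] api.░┃                   
─┨00:00:10.309 [INFO] auth.░┃                   
 ┃00:00:10.254 [INFO] queue░┃                   
 ┃00:00:15.548 [WARN] http.░┃                   
 ┃00:00:20.587 [WARN] api.h░┃                   
 ┃00:00:23.569 [DEBUG] net.░┃                   
 ┃00:00:25.679 [WARN] http.░┃                   
 ┃00:00:28.765 [INFO] api.h░┃━━━━━━━━━━━━┓      
 ┃00:00:28.301 [INFO] queue▼┃gator       ┃      
 ┃━━━━━━━━━━━━━━━━━━━━━━━━━━┛────────────┨      
 ┃                  ┃.~~.................┃      
━┛                  ┃~~.~................┃      
                    ┃~~~~................┃      
                    ┃....................┃      
                    ┃~~..................┃      
                    ┃..........@.........┃      
                    ┃....................┃      
                    ┃....................┃      
                    ┃                    ┃      
                    ┃                    ┃      
                    ┃                    ┃      
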